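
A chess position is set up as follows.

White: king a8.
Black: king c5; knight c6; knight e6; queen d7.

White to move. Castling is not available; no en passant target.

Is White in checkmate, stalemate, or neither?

White to move; white king on a8.
In check: no.
King squares — a7: attacked by Nc6; b7: attacked by Qd7; b8: attacked by Nc6.
Legal moves for White: none.
Not in check and no legal moves → stalemate.

stalemate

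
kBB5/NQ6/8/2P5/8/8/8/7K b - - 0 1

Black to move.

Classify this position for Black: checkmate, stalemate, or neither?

checkmate

Black to move; black king on a8.
In check: yes, from the white queen on b7.
King squares — a7: attacked by Qb7; b7: attacked by Bc8; b8: attacked by Qb7.
Legal moves for Black: none.
In check with no legal moves → checkmate.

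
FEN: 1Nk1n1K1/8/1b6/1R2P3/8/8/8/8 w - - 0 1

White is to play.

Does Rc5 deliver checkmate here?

After Rc5: black king on c8; in check: yes, from the white rook on c5.
Black has 6 legal replies: Kd8, Kxb8, Kb7, Nc7, Bc7, Bxc5.
In check but a legal move exists → not checkmate.

no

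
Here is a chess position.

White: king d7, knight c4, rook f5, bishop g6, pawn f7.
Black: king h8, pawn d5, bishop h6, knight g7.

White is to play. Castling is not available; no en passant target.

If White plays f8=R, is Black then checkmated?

After f8=R: black king on h8; in check: yes, from the white rook on f8.
King squares — g7: own knight; h7: attacked by Bg6; g8: attacked by Rf8.
Black has no legal moves → checkmate.

yes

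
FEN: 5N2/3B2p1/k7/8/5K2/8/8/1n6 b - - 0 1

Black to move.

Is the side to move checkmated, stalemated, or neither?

neither

Black to move; black king on a6.
In check: no.
Legal moves for Black: Kb7, Ka7, Kb6, Ka5, Nc3, Na3, Nd2, g6, g5+.
Black has 9 legal moves and is not in check → neither.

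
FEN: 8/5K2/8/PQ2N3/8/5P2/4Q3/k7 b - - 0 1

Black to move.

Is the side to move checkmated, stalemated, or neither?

stalemate

Black to move; black king on a1.
In check: no.
King squares — b1: attacked by Qb5; a2: attacked by Qe2; b2: attacked by Qe2.
Legal moves for Black: none.
Not in check and no legal moves → stalemate.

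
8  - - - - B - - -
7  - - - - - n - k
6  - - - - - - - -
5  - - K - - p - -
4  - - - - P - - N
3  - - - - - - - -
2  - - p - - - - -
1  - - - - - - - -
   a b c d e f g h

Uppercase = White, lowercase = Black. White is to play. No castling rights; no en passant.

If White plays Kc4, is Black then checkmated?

After Kc4: black king on h7; in check: no.
Black is not in check, so this cannot be checkmate.

no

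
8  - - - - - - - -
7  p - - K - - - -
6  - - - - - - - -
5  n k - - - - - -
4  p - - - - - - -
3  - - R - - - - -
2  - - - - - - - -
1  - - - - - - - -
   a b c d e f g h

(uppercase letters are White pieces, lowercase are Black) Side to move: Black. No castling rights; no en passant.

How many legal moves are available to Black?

Black to move; king on b5.
In check: no.
Legal moves: Kb6, Ka6, Kb4, Nb7, Nc6, Nc4, Nb3, a6, a3.
Count: 9.

9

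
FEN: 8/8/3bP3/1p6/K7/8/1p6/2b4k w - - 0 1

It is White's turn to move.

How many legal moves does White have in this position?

3

White to move; king on a4.
In check: yes, from the black pawn on b5.
Legal moves: Kxb5, Ka5, Kb3.
Count: 3.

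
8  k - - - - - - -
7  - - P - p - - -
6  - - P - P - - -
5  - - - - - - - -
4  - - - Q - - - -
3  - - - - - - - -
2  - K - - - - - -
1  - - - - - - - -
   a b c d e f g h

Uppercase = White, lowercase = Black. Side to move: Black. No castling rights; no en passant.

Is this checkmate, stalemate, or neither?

stalemate

Black to move; black king on a8.
In check: no.
King squares — a7: attacked by Qd4; b7: attacked by Pc6; b8: attacked by Pc7.
Legal moves for Black: none.
Not in check and no legal moves → stalemate.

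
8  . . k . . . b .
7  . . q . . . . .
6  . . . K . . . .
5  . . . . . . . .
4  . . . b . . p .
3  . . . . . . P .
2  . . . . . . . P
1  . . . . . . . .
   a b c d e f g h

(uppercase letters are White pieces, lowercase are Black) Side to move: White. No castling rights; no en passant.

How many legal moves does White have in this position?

0

White to move; king on d6.
In check: yes, from the black queen on c7.
Legal moves: none.
Count: 0.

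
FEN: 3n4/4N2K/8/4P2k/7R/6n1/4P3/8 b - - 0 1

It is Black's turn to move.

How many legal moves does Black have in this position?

2

Black to move; king on h5.
In check: yes, from the white rook on h4.
Legal moves: Kg5, Kxh4.
Count: 2.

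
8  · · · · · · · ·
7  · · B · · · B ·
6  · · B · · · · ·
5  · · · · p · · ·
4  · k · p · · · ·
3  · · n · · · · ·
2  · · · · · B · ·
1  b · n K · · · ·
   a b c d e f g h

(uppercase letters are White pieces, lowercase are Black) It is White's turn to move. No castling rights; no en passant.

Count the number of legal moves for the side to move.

4

White to move; king on d1.
In check: yes, from the black knight on c3.
Legal moves: Kd2, Kc2, Ke1, Kxc1.
Count: 4.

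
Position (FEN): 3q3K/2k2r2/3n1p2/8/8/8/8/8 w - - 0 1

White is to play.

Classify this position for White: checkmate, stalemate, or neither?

checkmate

White to move; white king on h8.
In check: yes, from the black queen on d8.
King squares — g7: attacked by Rf7; h7: attacked by Rf7; g8: attacked by Qd8.
Legal moves for White: none.
In check with no legal moves → checkmate.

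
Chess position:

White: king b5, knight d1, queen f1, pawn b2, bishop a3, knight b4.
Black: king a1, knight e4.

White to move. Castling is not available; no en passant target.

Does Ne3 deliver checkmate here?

After Ne3: black king on a1; in check: yes, from the white queen on f1.
King squares — b1: attacked by Qf1; a2: attacked by Nb4; b2: attacked by Ba3.
Black has no legal moves → checkmate.

yes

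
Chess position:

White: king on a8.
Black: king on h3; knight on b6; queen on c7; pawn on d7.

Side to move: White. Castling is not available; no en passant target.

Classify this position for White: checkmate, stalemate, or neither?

checkmate

White to move; white king on a8.
In check: yes, from the black knight on b6.
King squares — a7: attacked by Qc7; b7: attacked by Qc7; b8: attacked by Qc7.
Legal moves for White: none.
In check with no legal moves → checkmate.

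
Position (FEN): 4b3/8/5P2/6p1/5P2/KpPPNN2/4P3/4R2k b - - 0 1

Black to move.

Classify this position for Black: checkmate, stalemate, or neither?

Black to move; black king on h1.
In check: yes, from the white rook on e1.
King squares — g1: attacked by Re1; g2: attacked by Ne3; h2: attacked by Nf3.
Legal moves for Black: none.
In check with no legal moves → checkmate.

checkmate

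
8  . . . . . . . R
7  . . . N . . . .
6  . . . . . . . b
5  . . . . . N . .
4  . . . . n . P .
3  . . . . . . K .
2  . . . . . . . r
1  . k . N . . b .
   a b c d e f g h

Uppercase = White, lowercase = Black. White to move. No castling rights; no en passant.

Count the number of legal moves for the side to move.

White to move; king on g3.
In check: yes, from the black knight on e4.
Legal moves: Kf3.
Count: 1.

1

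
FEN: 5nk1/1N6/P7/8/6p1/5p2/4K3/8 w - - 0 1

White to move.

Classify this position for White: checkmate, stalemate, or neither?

White to move; white king on e2.
In check: yes, from the black pawn on f3.
King squares — d1: available; e1: available; f1: available; d2: available; f2: available; d3: available; e3: available; f3: attacked by Pg4.
Legal moves for White: Ke3, Kd3, Kf2, Kd2, Kf1, Ke1, Kd1.
White is in check but has 7 legal moves → neither.

neither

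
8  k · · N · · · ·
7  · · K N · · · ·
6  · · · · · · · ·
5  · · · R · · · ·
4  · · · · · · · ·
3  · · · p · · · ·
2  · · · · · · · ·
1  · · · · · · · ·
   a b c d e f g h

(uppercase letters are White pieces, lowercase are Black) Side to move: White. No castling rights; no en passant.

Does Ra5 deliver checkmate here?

yes

After Ra5: black king on a8; in check: yes, from the white rook on a5.
King squares — a7: attacked by Ra5; b7: attacked by Kc7; b8: attacked by Kc7.
Black has no legal moves → checkmate.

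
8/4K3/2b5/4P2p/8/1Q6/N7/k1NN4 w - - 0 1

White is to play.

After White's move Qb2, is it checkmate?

yes

After Qb2: black king on a1; in check: yes, from the white queen on b2.
King squares — b1: attacked by Qb2; a2: attacked by Nc1; b2: attacked by Nd1.
Black has no legal moves → checkmate.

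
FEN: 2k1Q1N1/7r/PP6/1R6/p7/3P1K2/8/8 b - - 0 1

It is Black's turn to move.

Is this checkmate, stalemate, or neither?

Black to move; black king on c8.
In check: yes, from the white queen on e8.
King squares — b7: attacked by Pa6; c7: attacked by Pb6; d7: attacked by Qe8; b8: attacked by Qe8; d8: attacked by Qe8.
Legal moves for Black: none.
In check with no legal moves → checkmate.

checkmate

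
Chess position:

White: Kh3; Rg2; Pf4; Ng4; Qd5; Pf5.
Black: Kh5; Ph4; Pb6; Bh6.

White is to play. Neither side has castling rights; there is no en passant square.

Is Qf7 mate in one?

yes

After Qf7: black king on h5; in check: yes, from the white queen on f7.
King squares — g4: attacked by Rg2; h4: own pawn; g5: attacked by Pf4; g6: attacked by Pf5; h6: own bishop.
Black has no legal moves → checkmate.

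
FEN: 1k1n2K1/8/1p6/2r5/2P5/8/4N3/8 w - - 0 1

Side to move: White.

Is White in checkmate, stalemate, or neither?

neither

White to move; white king on g8.
In check: no.
Legal moves for White: Kh8, Kf8, Kh7, Kg7, Nf4, Nd4, Ng3, Nc3, Ng1, Nc1.
White has 10 legal moves and is not in check → neither.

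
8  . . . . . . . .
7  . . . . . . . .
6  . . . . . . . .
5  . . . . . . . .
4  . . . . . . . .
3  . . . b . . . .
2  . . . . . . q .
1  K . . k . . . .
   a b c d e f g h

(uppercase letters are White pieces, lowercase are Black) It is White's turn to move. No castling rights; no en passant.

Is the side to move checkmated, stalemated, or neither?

stalemate

White to move; white king on a1.
In check: no.
King squares — b1: attacked by Bd3; a2: attacked by Qg2; b2: attacked by Qg2.
Legal moves for White: none.
Not in check and no legal moves → stalemate.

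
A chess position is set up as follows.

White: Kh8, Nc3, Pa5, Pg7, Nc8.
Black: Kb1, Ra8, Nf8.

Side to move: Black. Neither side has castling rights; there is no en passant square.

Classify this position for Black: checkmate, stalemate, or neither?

neither

Black to move; black king on b1.
In check: yes, from the white knight on c3.
King squares — a1: available; c1: available; a2: attacked by Nc3; b2: available; c2: available.
Legal moves for Black: Kc2, Kb2, Kc1, Ka1.
Black is in check but has 4 legal moves → neither.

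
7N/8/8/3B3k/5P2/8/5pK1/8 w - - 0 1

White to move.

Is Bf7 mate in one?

no

After Bf7: black king on h5; in check: yes, from the white bishop on f7.
Black has 3 legal replies: Kh6, Kh4, Kg4.
In check but a legal move exists → not checkmate.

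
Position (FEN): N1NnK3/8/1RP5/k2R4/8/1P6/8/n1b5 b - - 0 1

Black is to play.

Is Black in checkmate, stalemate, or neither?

Black to move; black king on a5.
In check: yes, from the white rook on d5.
King squares — a4: attacked by Pb3; b4: attacked by Rb6; b5: attacked by Rd5; a6: attacked by Rb6; b6: attacked by Na8.
Legal moves for Black: none.
In check with no legal moves → checkmate.

checkmate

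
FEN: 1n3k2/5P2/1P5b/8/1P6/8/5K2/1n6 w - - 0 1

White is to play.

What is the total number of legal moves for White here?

9

White to move; king on f2.
In check: no.
Legal moves: Kg3, Kf3, Kg2, Ke2, Kg1, Kf1, Ke1, b7, b5.
Count: 9.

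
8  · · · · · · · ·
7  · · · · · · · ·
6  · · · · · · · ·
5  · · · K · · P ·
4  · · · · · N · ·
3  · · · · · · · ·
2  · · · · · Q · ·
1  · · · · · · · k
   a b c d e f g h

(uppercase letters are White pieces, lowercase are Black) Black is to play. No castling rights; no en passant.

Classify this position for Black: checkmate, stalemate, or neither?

stalemate

Black to move; black king on h1.
In check: no.
King squares — g1: attacked by Qf2; g2: attacked by Qf2; h2: attacked by Qf2.
Legal moves for Black: none.
Not in check and no legal moves → stalemate.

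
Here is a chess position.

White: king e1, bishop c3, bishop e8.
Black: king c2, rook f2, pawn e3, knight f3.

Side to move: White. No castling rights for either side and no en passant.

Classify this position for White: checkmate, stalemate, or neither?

checkmate

White to move; white king on e1.
In check: yes, from the black knight on f3.
King squares — d1: attacked by Kc2; f1: attacked by Rf2; d2: attacked by Kc2; e2: attacked by Rf2; f2: attacked by Pe3.
Legal moves for White: none.
In check with no legal moves → checkmate.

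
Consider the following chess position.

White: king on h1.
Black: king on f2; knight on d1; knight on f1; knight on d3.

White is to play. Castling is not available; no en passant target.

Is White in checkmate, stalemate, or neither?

White to move; white king on h1.
In check: no.
King squares — g1: attacked by Kf2; g2: attacked by Kf2; h2: attacked by Nf1.
Legal moves for White: none.
Not in check and no legal moves → stalemate.

stalemate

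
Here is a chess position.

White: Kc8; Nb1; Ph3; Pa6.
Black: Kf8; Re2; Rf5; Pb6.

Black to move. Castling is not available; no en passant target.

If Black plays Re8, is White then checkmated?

After Re8: white king on c8; in check: yes, from the black rook on e8.
White has 3 legal replies: Kd7, Kc7, Kb7.
In check but a legal move exists → not checkmate.

no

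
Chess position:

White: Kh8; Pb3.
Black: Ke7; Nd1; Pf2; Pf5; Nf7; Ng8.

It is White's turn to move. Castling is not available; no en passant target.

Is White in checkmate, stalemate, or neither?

White to move; white king on h8.
In check: yes, from the black knight on f7.
Legal moves for White: Kxg8, Kh7, Kg7.
White is in check but has 3 legal moves → neither.

neither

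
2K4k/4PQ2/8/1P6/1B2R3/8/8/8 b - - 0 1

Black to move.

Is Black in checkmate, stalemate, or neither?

Black to move; black king on h8.
In check: no.
King squares — g7: attacked by Qf7; h7: attacked by Qf7; g8: attacked by Qf7.
Legal moves for Black: none.
Not in check and no legal moves → stalemate.

stalemate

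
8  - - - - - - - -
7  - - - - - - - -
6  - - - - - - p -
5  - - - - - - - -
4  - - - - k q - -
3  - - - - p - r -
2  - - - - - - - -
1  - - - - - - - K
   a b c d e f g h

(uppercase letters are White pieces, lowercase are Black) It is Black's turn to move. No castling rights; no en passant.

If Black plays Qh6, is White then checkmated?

After Qh6: white king on h1; in check: yes, from the black queen on h6.
King squares — g1: attacked by Rg3; g2: attacked by Rg3; h2: attacked by Qh6.
White has no legal moves → checkmate.

yes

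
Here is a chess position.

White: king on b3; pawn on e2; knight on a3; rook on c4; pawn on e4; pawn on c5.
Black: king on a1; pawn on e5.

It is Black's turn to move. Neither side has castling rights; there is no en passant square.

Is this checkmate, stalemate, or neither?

stalemate

Black to move; black king on a1.
In check: no.
King squares — b1: attacked by Na3; a2: attacked by Kb3; b2: attacked by Kb3.
Legal moves for Black: none.
Not in check and no legal moves → stalemate.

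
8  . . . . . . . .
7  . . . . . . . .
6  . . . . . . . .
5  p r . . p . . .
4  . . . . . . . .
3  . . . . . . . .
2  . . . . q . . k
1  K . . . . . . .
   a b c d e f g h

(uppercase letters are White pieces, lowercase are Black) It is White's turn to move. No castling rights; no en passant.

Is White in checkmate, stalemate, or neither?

White to move; white king on a1.
In check: no.
King squares — b1: attacked by Rb5; a2: attacked by Qe2; b2: attacked by Qe2.
Legal moves for White: none.
Not in check and no legal moves → stalemate.

stalemate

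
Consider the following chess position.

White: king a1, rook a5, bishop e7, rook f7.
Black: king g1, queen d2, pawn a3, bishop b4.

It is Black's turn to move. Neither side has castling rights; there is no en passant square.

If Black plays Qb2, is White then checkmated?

After Qb2: white king on a1; in check: yes, from the black queen on b2.
King squares — b1: attacked by Qb2; a2: attacked by Qb2; b2: attacked by Pa3.
White has no legal moves → checkmate.

yes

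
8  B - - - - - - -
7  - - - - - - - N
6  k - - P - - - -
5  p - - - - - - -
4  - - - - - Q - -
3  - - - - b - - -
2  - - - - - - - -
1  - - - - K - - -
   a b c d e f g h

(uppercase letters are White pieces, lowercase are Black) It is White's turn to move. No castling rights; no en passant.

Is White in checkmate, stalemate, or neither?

White to move; white king on e1.
In check: no.
Legal moves for White include: Bb7+, Bc6, Bd5, Be4, Bf3, Bg2, Bh1, Nf8, Nf6, Ng5, Qf8, Qf7, Qh6, Qf6, Qg5, Qf5, Qe5, Qh4, ... (list truncated; more exist).
White has legal moves and is not in check → neither.

neither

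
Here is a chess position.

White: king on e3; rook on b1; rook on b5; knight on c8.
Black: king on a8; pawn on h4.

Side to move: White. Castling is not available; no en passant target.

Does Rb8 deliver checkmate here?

yes

After Rb8: black king on a8; in check: yes, from the white rook on b8.
King squares — a7: attacked by Nc8; b7: attacked by Rb1; b8: attacked by Rb1.
Black has no legal moves → checkmate.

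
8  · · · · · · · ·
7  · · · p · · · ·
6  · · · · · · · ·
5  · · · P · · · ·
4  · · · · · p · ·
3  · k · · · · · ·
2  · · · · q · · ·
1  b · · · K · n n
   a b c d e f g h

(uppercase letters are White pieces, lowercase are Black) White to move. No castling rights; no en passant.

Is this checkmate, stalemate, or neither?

White to move; white king on e1.
In check: yes, from the black queen on e2.
King squares — d1: attacked by Qe2; f1: attacked by Qe2; d2: attacked by Qe2; e2: attacked by Ng1; f2: attacked by Nh1.
Legal moves for White: none.
In check with no legal moves → checkmate.

checkmate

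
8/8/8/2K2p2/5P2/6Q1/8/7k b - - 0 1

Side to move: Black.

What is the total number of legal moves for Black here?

Black to move; king on h1.
In check: no.
Legal moves: none.
Count: 0.

0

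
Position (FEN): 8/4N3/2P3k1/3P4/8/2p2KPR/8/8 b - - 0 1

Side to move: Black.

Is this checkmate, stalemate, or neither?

Black to move; black king on g6.
In check: yes, from the white knight on e7.
Legal moves for Black: Kg7, Kf7, Kf6, Kg5.
Black is in check but has 4 legal moves → neither.

neither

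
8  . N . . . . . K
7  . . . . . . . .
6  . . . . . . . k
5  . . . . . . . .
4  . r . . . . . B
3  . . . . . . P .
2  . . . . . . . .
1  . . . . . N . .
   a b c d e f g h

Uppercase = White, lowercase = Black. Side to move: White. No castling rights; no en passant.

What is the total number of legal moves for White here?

White to move; king on h8.
In check: no.
Legal moves: Kg8, Nd7, Nc6, Na6, Bd8, Be7, Bf6, Bg5+, Ne3, Nh2, Nd2, g4.
Count: 12.

12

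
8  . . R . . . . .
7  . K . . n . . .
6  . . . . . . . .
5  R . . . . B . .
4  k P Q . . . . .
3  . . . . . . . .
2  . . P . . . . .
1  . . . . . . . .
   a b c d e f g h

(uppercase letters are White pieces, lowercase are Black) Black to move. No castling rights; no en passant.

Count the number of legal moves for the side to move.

0

Black to move; king on a4.
In check: yes, from the white rook on a5.
Legal moves: none.
Count: 0.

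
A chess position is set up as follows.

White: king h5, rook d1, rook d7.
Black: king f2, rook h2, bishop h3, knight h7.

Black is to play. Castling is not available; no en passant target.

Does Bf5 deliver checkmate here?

yes

After Bf5: white king on h5; in check: yes, from the black rook on h2.
King squares — g4: attacked by Bf5; h4: attacked by Rh2; g5: attacked by Nh7; g6: attacked by Bf5; h6: attacked by Rh2.
White has no legal moves → checkmate.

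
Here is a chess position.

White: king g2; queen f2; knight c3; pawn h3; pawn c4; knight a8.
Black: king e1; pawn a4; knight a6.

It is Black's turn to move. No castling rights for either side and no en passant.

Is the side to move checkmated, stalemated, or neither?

Black to move; black king on e1.
In check: yes, from the white queen on f2.
King squares — d1: attacked by Nc3; f1: attacked by Qf2; d2: attacked by Qf2; e2: attacked by Qf2; f2: attacked by Kg2.
Legal moves for Black: none.
In check with no legal moves → checkmate.

checkmate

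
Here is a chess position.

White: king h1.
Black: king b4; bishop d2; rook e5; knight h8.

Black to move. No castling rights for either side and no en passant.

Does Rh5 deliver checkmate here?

After Rh5: white king on h1; in check: yes, from the black rook on h5.
White has 2 legal replies: Kg2, Kg1.
In check but a legal move exists → not checkmate.

no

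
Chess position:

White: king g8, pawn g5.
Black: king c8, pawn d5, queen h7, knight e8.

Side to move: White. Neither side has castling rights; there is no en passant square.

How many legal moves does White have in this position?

2

White to move; king on g8.
In check: yes, from the black queen on h7.
Legal moves: Kf8, Kxh7.
Count: 2.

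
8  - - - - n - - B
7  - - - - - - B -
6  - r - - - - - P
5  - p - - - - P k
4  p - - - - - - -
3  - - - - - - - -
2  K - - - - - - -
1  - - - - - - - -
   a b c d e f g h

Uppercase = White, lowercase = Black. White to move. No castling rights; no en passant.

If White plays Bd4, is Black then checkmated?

After Bd4: black king on h5; in check: no.
Black is not in check, so this cannot be checkmate.

no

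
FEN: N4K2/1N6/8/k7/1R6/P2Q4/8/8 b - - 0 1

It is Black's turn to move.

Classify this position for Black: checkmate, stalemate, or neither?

Black to move; black king on a5.
In check: yes, from the white knight on b7.
King squares — a4: attacked by Rb4; b4: attacked by Pa3; b5: attacked by Qd3; a6: attacked by Qd3; b6: attacked by Rb4.
Legal moves for Black: none.
In check with no legal moves → checkmate.

checkmate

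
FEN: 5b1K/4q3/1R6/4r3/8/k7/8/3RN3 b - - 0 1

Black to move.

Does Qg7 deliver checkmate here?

yes

After Qg7: white king on h8; in check: yes, from the black queen on g7.
King squares — g7: attacked by Bf8; h7: attacked by Qg7; g8: attacked by Qg7.
White has no legal moves → checkmate.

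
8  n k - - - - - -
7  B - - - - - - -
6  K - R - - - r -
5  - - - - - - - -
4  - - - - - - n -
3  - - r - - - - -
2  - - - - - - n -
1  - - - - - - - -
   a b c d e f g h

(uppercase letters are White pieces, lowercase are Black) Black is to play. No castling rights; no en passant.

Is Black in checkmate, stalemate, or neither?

checkmate

Black to move; black king on b8.
In check: yes, from the white bishop on a7.
King squares — a7: attacked by Ka6; b7: attacked by Ka6; c7: attacked by Rc6; a8: own knight; c8: attacked by Rc6.
Legal moves for Black: none.
In check with no legal moves → checkmate.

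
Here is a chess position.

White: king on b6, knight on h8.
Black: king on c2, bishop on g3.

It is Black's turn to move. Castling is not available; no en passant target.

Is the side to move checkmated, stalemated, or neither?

neither

Black to move; black king on c2.
In check: no.
Legal moves for Black: Bb8, Bc7+, Bd6, Be5, Bh4, Bf4, Bh2, Bf2+, Be1, Kd3, Kc3, Kb3, Kd2, Kb2, Kd1, Kc1, Kb1.
Black has 17 legal moves and is not in check → neither.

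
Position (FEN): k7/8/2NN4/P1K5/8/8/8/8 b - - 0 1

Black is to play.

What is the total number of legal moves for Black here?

Black to move; king on a8.
In check: no.
Legal moves: none.
Count: 0.

0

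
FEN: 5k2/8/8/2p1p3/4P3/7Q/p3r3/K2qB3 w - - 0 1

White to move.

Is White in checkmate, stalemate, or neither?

checkmate

White to move; white king on a1.
In check: yes, from the black queen on d1.
King squares — b1: attacked by Qd1; a2: attacked by Re2; b2: attacked by Re2.
Legal moves for White: none.
In check with no legal moves → checkmate.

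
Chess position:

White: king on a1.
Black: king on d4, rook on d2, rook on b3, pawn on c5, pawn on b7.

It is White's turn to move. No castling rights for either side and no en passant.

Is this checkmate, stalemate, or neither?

stalemate

White to move; white king on a1.
In check: no.
King squares — b1: attacked by Rb3; a2: attacked by Rd2; b2: attacked by Rd2.
Legal moves for White: none.
Not in check and no legal moves → stalemate.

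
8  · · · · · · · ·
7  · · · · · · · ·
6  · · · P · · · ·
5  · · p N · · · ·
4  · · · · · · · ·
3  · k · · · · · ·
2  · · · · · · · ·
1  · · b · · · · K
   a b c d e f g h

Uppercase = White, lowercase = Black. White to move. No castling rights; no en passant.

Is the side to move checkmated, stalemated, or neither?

White to move; white king on h1.
In check: no.
Legal moves for White: Ne7, Nc7, Nf6, Nb6, Nf4, Nb4, Ne3, Nc3, Kh2, Kg2, Kg1, d7.
White has 12 legal moves and is not in check → neither.

neither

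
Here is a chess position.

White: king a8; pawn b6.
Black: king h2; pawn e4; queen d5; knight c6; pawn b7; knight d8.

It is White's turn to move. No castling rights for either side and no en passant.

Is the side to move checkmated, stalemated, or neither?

stalemate

White to move; white king on a8.
In check: no.
King squares — a7: attacked by Nc6; b7: attacked by Nd8; b8: attacked by Nc6.
Legal moves for White: none.
Not in check and no legal moves → stalemate.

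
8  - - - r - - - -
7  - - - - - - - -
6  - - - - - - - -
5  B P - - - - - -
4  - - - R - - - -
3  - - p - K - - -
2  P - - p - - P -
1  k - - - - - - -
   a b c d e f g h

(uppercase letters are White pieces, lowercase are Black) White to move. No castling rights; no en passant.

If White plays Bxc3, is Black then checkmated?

no

After Bxc3: black king on a1; in check: yes, from the white bishop on c3.
Black has 2 legal replies: Kxa2, Kb1.
In check but a legal move exists → not checkmate.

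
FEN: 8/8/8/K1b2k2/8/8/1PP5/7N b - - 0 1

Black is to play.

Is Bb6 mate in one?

no

After Bb6: white king on a5; in check: yes, from the black bishop on b6.
White has 5 legal replies: Kxb6, Ka6, Kb5, Kb4, Ka4.
In check but a legal move exists → not checkmate.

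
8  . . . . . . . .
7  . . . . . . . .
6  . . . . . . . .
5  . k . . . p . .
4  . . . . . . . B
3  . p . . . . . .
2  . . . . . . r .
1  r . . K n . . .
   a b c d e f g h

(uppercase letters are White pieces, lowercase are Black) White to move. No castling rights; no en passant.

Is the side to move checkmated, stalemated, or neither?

White to move; white king on d1.
In check: yes, from the black rook on a1.
King squares — c1: attacked by Ra1; e1: attacked by Ra1; c2: attacked by Ne1; d2: attacked by Rg2; e2: attacked by Rg2.
Legal moves for White: none.
In check with no legal moves → checkmate.

checkmate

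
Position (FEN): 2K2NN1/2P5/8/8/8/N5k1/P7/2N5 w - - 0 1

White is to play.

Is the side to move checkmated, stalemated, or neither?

neither

White to move; white king on c8.
In check: no.
Legal moves for White: Ne7, Nh6, Nf6, Nh7, Nd7, Ng6, Ne6, Kd8, Kb8, Kd7, Kb7, Nb5, Nc4, Nc2, Nb1, Nd3, Nb3, Ne2+.
White has 18 legal moves and is not in check → neither.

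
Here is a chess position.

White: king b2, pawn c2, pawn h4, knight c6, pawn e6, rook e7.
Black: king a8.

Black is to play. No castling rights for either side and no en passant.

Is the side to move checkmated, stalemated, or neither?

stalemate

Black to move; black king on a8.
In check: no.
King squares — a7: attacked by Nc6; b7: attacked by Re7; b8: attacked by Nc6.
Legal moves for Black: none.
Not in check and no legal moves → stalemate.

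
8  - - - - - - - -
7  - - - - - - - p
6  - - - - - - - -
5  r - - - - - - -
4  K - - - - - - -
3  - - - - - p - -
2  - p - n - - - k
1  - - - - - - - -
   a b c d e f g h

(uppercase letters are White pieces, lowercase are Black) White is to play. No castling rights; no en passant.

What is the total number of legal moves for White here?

2

White to move; king on a4.
In check: yes, from the black rook on a5.
Legal moves: Kxa5, Kb4.
Count: 2.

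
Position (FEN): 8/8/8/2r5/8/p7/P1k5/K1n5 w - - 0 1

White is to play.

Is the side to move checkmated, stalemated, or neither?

White to move; white king on a1.
In check: no.
King squares — b1: attacked by Kc2; a2: own pawn; b2: attacked by Kc2.
Legal moves for White: none.
Not in check and no legal moves → stalemate.

stalemate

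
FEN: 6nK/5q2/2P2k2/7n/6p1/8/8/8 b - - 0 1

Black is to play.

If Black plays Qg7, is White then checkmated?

yes

After Qg7: white king on h8; in check: yes, from the black queen on g7.
King squares — g7: attacked by Nh5; h7: attacked by Qg7; g8: attacked by Qg7.
White has no legal moves → checkmate.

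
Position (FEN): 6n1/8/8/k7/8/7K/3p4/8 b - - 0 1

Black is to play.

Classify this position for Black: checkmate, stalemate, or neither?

Black to move; black king on a5.
In check: no.
Legal moves for Black: Ne7, Nh6, Nf6, Kb6, Ka6, Kb5, Kb4, Ka4, d1=Q, d1=R, d1=B, d1=N.
Black has 12 legal moves and is not in check → neither.

neither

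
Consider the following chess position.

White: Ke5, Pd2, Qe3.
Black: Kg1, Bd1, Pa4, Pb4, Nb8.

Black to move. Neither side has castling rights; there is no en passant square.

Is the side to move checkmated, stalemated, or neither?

neither

Black to move; black king on g1.
In check: yes, from the white queen on e3.
King squares — f1: available; h1: available; f2: attacked by Qe3; g2: available; h2: available.
Legal moves for Black: Kh2, Kg2, Kh1, Kf1.
Black is in check but has 4 legal moves → neither.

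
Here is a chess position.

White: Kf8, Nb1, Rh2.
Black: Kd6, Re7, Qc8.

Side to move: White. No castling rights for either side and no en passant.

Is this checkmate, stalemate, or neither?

checkmate

White to move; white king on f8.
In check: yes, from the black queen on c8.
King squares — e7: attacked by Kd6; f7: attacked by Re7; g7: attacked by Re7; e8: attacked by Re7; g8: attacked by Qc8.
Legal moves for White: none.
In check with no legal moves → checkmate.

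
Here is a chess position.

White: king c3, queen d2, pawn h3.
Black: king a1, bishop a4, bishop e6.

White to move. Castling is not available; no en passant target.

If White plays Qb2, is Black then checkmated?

yes

After Qb2: black king on a1; in check: yes, from the white queen on b2.
King squares — b1: attacked by Qb2; a2: attacked by Qb2; b2: attacked by Kc3.
Black has no legal moves → checkmate.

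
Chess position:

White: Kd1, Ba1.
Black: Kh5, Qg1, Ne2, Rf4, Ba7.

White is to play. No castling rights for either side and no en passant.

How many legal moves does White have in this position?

3

White to move; king on d1.
In check: yes, from the black queen on g1.
Legal moves: Kxe2, Kd2, Kc2.
Count: 3.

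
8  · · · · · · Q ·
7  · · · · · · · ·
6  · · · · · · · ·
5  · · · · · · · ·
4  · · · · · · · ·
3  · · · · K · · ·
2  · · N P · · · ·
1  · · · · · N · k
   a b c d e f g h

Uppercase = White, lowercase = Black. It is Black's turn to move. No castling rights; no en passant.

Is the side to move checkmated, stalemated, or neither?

stalemate

Black to move; black king on h1.
In check: no.
King squares — g1: attacked by Qg8; g2: attacked by Qg8; h2: attacked by Nf1.
Legal moves for Black: none.
Not in check and no legal moves → stalemate.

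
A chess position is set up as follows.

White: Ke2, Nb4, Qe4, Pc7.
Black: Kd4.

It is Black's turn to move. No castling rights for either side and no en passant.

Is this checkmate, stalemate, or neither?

neither

Black to move; black king on d4.
In check: yes, from the white queen on e4.
King squares — c3: available; d3: attacked by Ke2; e3: attacked by Ke2; c4: attacked by Qe4; e4: available; c5: available; d5: attacked by Nb4; e5: attacked by Qe4.
Legal moves for Black: Kc5, Kxe4, Kc3.
Black is in check but has 3 legal moves → neither.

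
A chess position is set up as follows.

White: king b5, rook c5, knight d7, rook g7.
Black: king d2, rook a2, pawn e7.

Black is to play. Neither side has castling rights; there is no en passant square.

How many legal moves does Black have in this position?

Black to move; king on d2.
In check: no.
Legal moves: Ke3, Kd3, Ke2, Ke1, Kd1, Ra8, Ra7, Ra6, Ra5+, Ra4, Ra3, Rc2, Rb2+, Ra1, e6, e5.
Count: 16.

16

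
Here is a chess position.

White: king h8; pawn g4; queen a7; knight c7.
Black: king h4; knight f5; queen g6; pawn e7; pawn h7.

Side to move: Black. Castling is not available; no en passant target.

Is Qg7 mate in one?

After Qg7: white king on h8; in check: yes, from the black queen on g7.
King squares — g7: attacked by Nf5; h7: attacked by Qg7; g8: attacked by Qg7.
White has no legal moves → checkmate.

yes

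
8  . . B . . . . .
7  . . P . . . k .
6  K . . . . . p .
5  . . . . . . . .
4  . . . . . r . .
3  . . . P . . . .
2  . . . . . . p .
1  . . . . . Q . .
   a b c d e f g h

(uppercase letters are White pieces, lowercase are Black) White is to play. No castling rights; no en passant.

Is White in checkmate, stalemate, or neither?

White to move; white king on a6.
In check: no.
Legal moves for White include: Bd7, Bb7, Be6, Bf5, Bg4, Bh3, Kb7, Ka7, Kb6, Kb5, Ka5, Qxf4, Qf3, Qxg2, Qf2, Qe2, Qh1, Qg1, ... (list truncated; more exist).
White has legal moves and is not in check → neither.

neither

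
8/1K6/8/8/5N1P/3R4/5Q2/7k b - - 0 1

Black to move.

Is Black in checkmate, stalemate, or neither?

Black to move; black king on h1.
In check: no.
King squares — g1: attacked by Qf2; g2: attacked by Qf2; h2: attacked by Qf2.
Legal moves for Black: none.
Not in check and no legal moves → stalemate.

stalemate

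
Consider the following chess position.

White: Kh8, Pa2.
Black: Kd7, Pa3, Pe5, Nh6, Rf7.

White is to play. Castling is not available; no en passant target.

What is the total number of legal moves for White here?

0

White to move; king on h8.
In check: no.
Legal moves: none.
Count: 0.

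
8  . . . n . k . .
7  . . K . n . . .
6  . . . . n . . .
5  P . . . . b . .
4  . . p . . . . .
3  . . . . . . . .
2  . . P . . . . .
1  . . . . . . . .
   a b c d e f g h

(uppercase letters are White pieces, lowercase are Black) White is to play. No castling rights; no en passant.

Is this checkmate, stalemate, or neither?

White to move; white king on c7.
In check: yes, from the black knight on e6.
Legal moves for White: Kb8, Kd7, Kd6, Kb6.
White is in check but has 4 legal moves → neither.

neither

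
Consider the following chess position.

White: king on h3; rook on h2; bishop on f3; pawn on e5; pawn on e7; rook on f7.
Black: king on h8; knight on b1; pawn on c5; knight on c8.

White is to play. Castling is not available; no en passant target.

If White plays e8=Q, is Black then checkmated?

After e8=Q: black king on h8; in check: yes, from the white queen on e8.
King squares — g7: attacked by Rf7; h7: attacked by Rf7; g8: attacked by Qe8.
Black has no legal moves → checkmate.

yes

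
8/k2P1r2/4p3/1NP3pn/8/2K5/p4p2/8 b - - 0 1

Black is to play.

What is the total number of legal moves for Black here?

4

Black to move; king on a7.
In check: yes, from the white knight on b5.
Legal moves: Kb8, Ka8, Kb7, Ka6.
Count: 4.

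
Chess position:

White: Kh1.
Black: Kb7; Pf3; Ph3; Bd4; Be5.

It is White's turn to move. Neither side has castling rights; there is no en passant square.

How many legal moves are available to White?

White to move; king on h1.
In check: no.
Legal moves: none.
Count: 0.

0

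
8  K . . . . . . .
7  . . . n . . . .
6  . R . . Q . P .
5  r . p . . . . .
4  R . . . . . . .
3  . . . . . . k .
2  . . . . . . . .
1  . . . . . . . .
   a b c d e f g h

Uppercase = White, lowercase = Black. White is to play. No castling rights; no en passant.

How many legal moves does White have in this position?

3

White to move; king on a8.
In check: yes, from the black rook on a5.
Legal moves: Kb7, Ra6, Rxa5.
Count: 3.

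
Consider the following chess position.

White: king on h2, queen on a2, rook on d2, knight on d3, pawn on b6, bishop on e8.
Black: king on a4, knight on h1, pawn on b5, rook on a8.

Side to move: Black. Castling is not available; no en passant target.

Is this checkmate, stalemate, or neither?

checkmate

Black to move; black king on a4.
In check: yes, from the white queen on a2.
King squares — a3: attacked by Qa2; b3: attacked by Qa2; b4: attacked by Nd3; a5: attacked by Qa2; b5: own pawn.
Legal moves for Black: none.
In check with no legal moves → checkmate.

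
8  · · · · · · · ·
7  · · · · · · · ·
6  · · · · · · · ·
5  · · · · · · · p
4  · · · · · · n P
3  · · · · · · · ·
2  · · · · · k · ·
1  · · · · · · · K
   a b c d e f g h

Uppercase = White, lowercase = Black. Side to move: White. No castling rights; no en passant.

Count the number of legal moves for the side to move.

White to move; king on h1.
In check: no.
Legal moves: none.
Count: 0.

0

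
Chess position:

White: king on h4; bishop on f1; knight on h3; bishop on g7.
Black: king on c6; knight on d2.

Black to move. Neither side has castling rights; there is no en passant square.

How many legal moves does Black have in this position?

13

Black to move; king on c6.
In check: no.
Legal moves: Kd7, Kc7, Kb7, Kd6, Kb6, Kd5, Kc5, Ne4, Nc4, Nf3+, Nb3, Nxf1, Nb1.
Count: 13.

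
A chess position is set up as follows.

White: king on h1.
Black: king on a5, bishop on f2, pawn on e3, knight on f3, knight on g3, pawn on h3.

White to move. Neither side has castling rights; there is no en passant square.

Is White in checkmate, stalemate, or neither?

checkmate

White to move; white king on h1.
In check: yes, from the black knight on g3.
King squares — g1: attacked by Bf2; g2: attacked by Ph3; h2: attacked by Nf3.
Legal moves for White: none.
In check with no legal moves → checkmate.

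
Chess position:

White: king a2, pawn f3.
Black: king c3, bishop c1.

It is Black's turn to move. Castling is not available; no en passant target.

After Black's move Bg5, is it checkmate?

no

After Bg5: white king on a2; in check: no.
White is not in check, so this cannot be checkmate.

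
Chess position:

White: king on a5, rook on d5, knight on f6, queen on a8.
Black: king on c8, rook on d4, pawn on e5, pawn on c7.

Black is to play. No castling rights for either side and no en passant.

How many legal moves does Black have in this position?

0

Black to move; king on c8.
In check: yes, from the white queen on a8.
Legal moves: none.
Count: 0.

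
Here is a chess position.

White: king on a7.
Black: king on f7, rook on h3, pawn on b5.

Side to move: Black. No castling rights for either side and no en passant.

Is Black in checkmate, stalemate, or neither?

neither

Black to move; black king on f7.
In check: no.
Legal moves for Black include: Kg8, Kf8, Ke8, Kg7, Ke7, Kg6, Kf6, Ke6, Rh8, Rh7, Rh6, Rh5, Rh4, Rg3, Rf3, Re3, Rd3, Rc3, ... (list truncated; more exist).
Black has legal moves and is not in check → neither.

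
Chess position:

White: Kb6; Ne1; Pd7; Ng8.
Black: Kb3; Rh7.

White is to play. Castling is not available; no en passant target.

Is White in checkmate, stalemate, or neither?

neither

White to move; white king on b6.
In check: no.
Legal moves for White include: Ne7, Nh6, Nf6, Kc7, Kb7, Ka7, Kc6, Ka6, Kc5, Kb5, Ka5, Nf3, Nd3, Ng2, Nc2, d8=Q, d8=R, d8=B, ... (list truncated; more exist).
White has legal moves and is not in check → neither.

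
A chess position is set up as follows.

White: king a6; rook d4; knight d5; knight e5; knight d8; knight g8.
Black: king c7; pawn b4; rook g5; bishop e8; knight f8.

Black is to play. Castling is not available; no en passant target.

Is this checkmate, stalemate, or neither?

Black to move; black king on c7.
In check: yes, from the white knight on d5.
Legal moves for Black: Kxd8, Kc8, Kb8, Kd6.
Black is in check but has 4 legal moves → neither.

neither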